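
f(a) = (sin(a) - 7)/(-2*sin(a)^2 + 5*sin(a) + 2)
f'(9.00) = -1.70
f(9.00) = -1.77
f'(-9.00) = -277.96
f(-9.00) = 18.52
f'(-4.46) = -0.12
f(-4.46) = -1.21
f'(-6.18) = 5.46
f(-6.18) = -2.77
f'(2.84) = -2.52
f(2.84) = -2.03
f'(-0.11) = 19.57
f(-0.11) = -4.98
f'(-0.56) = 29.84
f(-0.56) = 6.17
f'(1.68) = -0.05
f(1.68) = -1.20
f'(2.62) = -1.28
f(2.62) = -1.63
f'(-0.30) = 359.08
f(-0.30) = -20.98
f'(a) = (4*sin(a)*cos(a) - 5*cos(a))*(sin(a) - 7)/(-2*sin(a)^2 + 5*sin(a) + 2)^2 + cos(a)/(-2*sin(a)^2 + 5*sin(a) + 2) = (-28*sin(a) - cos(2*a) + 38)*cos(a)/(5*sin(a) + cos(2*a) + 1)^2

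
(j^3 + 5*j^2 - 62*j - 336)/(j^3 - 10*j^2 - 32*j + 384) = (j + 7)/(j - 8)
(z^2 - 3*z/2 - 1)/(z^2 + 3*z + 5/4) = 2*(z - 2)/(2*z + 5)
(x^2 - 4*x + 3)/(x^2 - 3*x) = (x - 1)/x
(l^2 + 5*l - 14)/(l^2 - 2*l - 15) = (-l^2 - 5*l + 14)/(-l^2 + 2*l + 15)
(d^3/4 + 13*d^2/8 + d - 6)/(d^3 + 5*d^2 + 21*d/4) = (d^3 + 13*d^2/2 + 4*d - 24)/(d*(4*d^2 + 20*d + 21))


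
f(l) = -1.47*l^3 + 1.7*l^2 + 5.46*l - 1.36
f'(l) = -4.41*l^2 + 3.4*l + 5.46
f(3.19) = -14.36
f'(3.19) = -28.57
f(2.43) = 0.85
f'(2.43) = -12.32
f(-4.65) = 157.81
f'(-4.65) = -105.71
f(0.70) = 2.79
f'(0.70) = 5.68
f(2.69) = -2.98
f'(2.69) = -17.31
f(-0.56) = -3.63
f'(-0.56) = 2.17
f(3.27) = -16.73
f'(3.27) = -30.58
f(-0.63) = -3.76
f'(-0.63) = 1.57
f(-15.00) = 5260.49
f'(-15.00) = -1037.79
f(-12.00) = 2718.08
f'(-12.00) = -670.38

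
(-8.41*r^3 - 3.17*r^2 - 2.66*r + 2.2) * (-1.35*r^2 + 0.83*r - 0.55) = 11.3535*r^5 - 2.7008*r^4 + 5.5854*r^3 - 3.4343*r^2 + 3.289*r - 1.21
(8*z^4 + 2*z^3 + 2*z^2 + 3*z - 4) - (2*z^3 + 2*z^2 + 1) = 8*z^4 + 3*z - 5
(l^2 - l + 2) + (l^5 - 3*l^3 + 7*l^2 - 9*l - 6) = l^5 - 3*l^3 + 8*l^2 - 10*l - 4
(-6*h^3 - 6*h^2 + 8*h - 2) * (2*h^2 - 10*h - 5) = -12*h^5 + 48*h^4 + 106*h^3 - 54*h^2 - 20*h + 10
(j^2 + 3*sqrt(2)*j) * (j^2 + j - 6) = j^4 + j^3 + 3*sqrt(2)*j^3 - 6*j^2 + 3*sqrt(2)*j^2 - 18*sqrt(2)*j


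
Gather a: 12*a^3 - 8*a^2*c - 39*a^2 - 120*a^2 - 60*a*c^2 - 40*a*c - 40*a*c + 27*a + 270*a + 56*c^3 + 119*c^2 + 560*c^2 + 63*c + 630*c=12*a^3 + a^2*(-8*c - 159) + a*(-60*c^2 - 80*c + 297) + 56*c^3 + 679*c^2 + 693*c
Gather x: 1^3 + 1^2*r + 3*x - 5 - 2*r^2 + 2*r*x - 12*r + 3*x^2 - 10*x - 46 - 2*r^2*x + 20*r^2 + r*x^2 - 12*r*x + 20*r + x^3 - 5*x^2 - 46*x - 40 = 18*r^2 + 9*r + x^3 + x^2*(r - 2) + x*(-2*r^2 - 10*r - 53) - 90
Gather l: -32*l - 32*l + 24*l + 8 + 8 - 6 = 10 - 40*l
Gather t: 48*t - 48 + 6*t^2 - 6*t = 6*t^2 + 42*t - 48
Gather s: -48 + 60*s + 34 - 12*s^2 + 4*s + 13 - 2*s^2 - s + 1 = -14*s^2 + 63*s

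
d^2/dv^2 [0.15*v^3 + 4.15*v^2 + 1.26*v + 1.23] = 0.9*v + 8.3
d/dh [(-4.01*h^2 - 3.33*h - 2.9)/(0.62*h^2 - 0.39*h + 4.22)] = (3.6285*h^2 - 30.2484*h - 15.1836)/(0.3844*h^4 - 0.4836*h^3 + 5.3849*h^2 - 3.2916*h + 17.8084)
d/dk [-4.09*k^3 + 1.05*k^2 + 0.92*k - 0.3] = -12.27*k^2 + 2.1*k + 0.92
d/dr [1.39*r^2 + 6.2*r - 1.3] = 2.78*r + 6.2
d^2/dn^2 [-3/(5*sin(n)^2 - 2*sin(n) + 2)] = 6*(50*sin(n)^4 - 15*sin(n)^3 - 93*sin(n)^2 + 32*sin(n) + 6)/(5*sin(n)^2 - 2*sin(n) + 2)^3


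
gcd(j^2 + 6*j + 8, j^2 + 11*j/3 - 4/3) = j + 4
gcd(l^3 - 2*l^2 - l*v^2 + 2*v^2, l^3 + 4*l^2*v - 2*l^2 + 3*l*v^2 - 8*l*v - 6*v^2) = l^2 + l*v - 2*l - 2*v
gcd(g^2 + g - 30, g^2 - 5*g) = g - 5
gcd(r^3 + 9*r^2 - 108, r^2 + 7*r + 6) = r + 6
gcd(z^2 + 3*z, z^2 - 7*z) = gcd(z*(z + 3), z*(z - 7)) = z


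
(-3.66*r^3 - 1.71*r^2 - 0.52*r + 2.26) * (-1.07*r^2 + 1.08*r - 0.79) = 3.9162*r^5 - 2.1231*r^4 + 1.601*r^3 - 1.6289*r^2 + 2.8516*r - 1.7854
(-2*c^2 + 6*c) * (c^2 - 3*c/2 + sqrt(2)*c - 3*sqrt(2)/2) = -2*c^4 - 2*sqrt(2)*c^3 + 9*c^3 - 9*c^2 + 9*sqrt(2)*c^2 - 9*sqrt(2)*c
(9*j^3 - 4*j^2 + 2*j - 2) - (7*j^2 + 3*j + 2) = 9*j^3 - 11*j^2 - j - 4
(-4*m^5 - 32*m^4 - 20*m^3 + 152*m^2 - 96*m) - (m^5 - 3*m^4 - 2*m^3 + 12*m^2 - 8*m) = -5*m^5 - 29*m^4 - 18*m^3 + 140*m^2 - 88*m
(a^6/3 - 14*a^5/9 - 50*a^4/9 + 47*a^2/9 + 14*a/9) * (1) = a^6/3 - 14*a^5/9 - 50*a^4/9 + 47*a^2/9 + 14*a/9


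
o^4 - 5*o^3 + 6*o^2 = o^2*(o - 3)*(o - 2)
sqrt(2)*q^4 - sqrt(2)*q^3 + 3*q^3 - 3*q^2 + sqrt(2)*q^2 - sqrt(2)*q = q*(q - 1)*(q + sqrt(2))*(sqrt(2)*q + 1)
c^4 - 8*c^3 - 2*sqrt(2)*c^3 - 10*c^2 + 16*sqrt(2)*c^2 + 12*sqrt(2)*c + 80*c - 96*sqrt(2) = (c - 8)*(c - 3*sqrt(2))*(c - sqrt(2))*(c + 2*sqrt(2))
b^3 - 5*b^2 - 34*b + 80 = (b - 8)*(b - 2)*(b + 5)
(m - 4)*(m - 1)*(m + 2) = m^3 - 3*m^2 - 6*m + 8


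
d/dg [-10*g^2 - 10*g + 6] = -20*g - 10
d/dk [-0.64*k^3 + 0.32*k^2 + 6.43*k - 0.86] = -1.92*k^2 + 0.64*k + 6.43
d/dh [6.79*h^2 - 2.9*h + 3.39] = 13.58*h - 2.9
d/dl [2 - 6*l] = -6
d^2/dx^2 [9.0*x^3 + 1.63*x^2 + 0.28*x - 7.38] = 54.0*x + 3.26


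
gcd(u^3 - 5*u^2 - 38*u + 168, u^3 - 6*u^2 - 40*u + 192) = u^2 + 2*u - 24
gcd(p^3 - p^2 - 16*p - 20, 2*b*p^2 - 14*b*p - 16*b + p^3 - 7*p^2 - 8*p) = 1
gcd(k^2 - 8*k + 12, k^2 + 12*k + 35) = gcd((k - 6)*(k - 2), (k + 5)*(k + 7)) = 1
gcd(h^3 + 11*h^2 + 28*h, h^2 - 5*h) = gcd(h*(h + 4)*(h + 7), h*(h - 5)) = h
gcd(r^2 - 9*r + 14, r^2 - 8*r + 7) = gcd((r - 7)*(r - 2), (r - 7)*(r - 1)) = r - 7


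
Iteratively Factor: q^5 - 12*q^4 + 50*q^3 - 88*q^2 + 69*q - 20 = (q - 4)*(q^4 - 8*q^3 + 18*q^2 - 16*q + 5) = (q - 4)*(q - 1)*(q^3 - 7*q^2 + 11*q - 5) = (q - 5)*(q - 4)*(q - 1)*(q^2 - 2*q + 1) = (q - 5)*(q - 4)*(q - 1)^2*(q - 1)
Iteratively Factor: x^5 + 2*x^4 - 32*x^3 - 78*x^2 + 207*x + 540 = (x + 4)*(x^4 - 2*x^3 - 24*x^2 + 18*x + 135) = (x + 3)*(x + 4)*(x^3 - 5*x^2 - 9*x + 45) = (x - 5)*(x + 3)*(x + 4)*(x^2 - 9) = (x - 5)*(x - 3)*(x + 3)*(x + 4)*(x + 3)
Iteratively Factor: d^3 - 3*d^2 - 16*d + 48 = (d - 4)*(d^2 + d - 12) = (d - 4)*(d + 4)*(d - 3)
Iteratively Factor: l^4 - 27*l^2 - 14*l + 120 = (l - 2)*(l^3 + 2*l^2 - 23*l - 60) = (l - 2)*(l + 3)*(l^2 - l - 20) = (l - 2)*(l + 3)*(l + 4)*(l - 5)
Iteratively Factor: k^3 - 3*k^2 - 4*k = (k + 1)*(k^2 - 4*k) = (k - 4)*(k + 1)*(k)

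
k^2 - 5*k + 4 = (k - 4)*(k - 1)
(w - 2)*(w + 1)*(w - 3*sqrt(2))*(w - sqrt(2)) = w^4 - 4*sqrt(2)*w^3 - w^3 + 4*w^2 + 4*sqrt(2)*w^2 - 6*w + 8*sqrt(2)*w - 12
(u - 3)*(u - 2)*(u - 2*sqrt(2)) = u^3 - 5*u^2 - 2*sqrt(2)*u^2 + 6*u + 10*sqrt(2)*u - 12*sqrt(2)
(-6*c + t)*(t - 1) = -6*c*t + 6*c + t^2 - t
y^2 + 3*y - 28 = (y - 4)*(y + 7)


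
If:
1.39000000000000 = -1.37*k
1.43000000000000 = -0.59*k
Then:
No Solution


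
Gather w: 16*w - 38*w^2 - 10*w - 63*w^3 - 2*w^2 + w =-63*w^3 - 40*w^2 + 7*w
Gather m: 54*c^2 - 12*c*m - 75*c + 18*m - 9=54*c^2 - 75*c + m*(18 - 12*c) - 9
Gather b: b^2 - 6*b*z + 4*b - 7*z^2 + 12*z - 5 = b^2 + b*(4 - 6*z) - 7*z^2 + 12*z - 5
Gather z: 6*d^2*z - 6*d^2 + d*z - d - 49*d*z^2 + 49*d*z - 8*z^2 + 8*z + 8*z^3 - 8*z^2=-6*d^2 - d + 8*z^3 + z^2*(-49*d - 16) + z*(6*d^2 + 50*d + 8)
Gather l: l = l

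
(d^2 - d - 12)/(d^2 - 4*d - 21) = (d - 4)/(d - 7)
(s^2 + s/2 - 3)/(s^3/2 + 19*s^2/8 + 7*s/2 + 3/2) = 4*(2*s - 3)/(4*s^2 + 11*s + 6)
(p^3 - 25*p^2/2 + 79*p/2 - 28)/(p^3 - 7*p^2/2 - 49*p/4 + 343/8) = 4*(p^2 - 9*p + 8)/(4*p^2 - 49)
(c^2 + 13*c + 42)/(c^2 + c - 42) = (c + 6)/(c - 6)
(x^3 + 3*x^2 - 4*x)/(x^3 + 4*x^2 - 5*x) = (x + 4)/(x + 5)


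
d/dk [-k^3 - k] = -3*k^2 - 1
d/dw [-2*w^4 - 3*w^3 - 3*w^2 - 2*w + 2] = -8*w^3 - 9*w^2 - 6*w - 2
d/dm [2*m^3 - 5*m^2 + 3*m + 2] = 6*m^2 - 10*m + 3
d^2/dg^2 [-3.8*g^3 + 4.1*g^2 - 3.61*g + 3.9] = 8.2 - 22.8*g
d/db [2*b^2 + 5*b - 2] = 4*b + 5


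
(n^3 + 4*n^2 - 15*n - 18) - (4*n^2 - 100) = n^3 - 15*n + 82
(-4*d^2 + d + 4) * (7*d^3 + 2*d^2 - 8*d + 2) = -28*d^5 - d^4 + 62*d^3 - 8*d^2 - 30*d + 8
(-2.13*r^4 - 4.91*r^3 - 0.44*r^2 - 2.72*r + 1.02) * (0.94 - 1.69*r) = 3.5997*r^5 + 6.2957*r^4 - 3.8718*r^3 + 4.1832*r^2 - 4.2806*r + 0.9588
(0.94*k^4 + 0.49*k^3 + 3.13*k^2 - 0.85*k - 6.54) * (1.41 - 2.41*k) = -2.2654*k^5 + 0.1445*k^4 - 6.8524*k^3 + 6.4618*k^2 + 14.5629*k - 9.2214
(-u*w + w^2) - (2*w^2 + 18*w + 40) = -u*w - w^2 - 18*w - 40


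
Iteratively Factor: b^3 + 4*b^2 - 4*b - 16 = (b + 4)*(b^2 - 4) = (b + 2)*(b + 4)*(b - 2)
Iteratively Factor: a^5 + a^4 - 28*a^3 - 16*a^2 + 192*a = (a - 3)*(a^4 + 4*a^3 - 16*a^2 - 64*a) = (a - 3)*(a + 4)*(a^3 - 16*a) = (a - 3)*(a + 4)^2*(a^2 - 4*a) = a*(a - 3)*(a + 4)^2*(a - 4)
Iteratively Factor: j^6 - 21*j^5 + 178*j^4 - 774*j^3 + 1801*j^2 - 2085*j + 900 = (j - 4)*(j^5 - 17*j^4 + 110*j^3 - 334*j^2 + 465*j - 225) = (j - 4)*(j - 3)*(j^4 - 14*j^3 + 68*j^2 - 130*j + 75) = (j - 4)*(j - 3)*(j - 1)*(j^3 - 13*j^2 + 55*j - 75) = (j - 4)*(j - 3)^2*(j - 1)*(j^2 - 10*j + 25) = (j - 5)*(j - 4)*(j - 3)^2*(j - 1)*(j - 5)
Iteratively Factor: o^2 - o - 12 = (o - 4)*(o + 3)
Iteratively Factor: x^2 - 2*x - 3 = (x - 3)*(x + 1)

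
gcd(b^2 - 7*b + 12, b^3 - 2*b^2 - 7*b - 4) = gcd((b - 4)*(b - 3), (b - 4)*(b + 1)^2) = b - 4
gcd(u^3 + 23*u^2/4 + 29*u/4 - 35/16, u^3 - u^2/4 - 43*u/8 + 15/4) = u + 5/2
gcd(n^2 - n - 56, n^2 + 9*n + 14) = n + 7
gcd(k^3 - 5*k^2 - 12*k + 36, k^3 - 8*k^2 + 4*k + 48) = k - 6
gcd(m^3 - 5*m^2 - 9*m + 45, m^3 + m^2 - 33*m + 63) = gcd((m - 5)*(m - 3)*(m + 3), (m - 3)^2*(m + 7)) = m - 3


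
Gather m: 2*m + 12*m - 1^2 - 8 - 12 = 14*m - 21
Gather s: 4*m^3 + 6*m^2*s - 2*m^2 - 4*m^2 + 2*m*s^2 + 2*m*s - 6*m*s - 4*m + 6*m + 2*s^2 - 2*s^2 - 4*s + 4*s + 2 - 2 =4*m^3 - 6*m^2 + 2*m*s^2 + 2*m + s*(6*m^2 - 4*m)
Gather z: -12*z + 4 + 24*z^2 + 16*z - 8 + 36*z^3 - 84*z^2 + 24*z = 36*z^3 - 60*z^2 + 28*z - 4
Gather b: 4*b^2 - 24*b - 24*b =4*b^2 - 48*b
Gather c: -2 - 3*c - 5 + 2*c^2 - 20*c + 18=2*c^2 - 23*c + 11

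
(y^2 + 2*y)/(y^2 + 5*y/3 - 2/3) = 3*y/(3*y - 1)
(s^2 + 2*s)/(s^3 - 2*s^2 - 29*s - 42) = s/(s^2 - 4*s - 21)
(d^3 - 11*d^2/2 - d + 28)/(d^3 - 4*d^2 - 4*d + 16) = (d - 7/2)/(d - 2)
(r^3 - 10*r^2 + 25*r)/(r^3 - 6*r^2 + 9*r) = (r^2 - 10*r + 25)/(r^2 - 6*r + 9)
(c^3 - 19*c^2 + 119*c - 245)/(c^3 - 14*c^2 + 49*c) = (c - 5)/c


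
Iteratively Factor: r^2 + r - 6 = (r - 2)*(r + 3)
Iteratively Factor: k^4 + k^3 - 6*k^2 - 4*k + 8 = (k + 2)*(k^3 - k^2 - 4*k + 4) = (k - 1)*(k + 2)*(k^2 - 4) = (k - 2)*(k - 1)*(k + 2)*(k + 2)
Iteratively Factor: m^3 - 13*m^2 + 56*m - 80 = (m - 5)*(m^2 - 8*m + 16) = (m - 5)*(m - 4)*(m - 4)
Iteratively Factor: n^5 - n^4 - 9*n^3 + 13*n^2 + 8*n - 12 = (n - 1)*(n^4 - 9*n^2 + 4*n + 12) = (n - 1)*(n + 1)*(n^3 - n^2 - 8*n + 12) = (n - 2)*(n - 1)*(n + 1)*(n^2 + n - 6) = (n - 2)^2*(n - 1)*(n + 1)*(n + 3)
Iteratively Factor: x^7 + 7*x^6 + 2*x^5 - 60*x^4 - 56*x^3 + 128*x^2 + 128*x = (x + 1)*(x^6 + 6*x^5 - 4*x^4 - 56*x^3 + 128*x) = (x + 1)*(x + 4)*(x^5 + 2*x^4 - 12*x^3 - 8*x^2 + 32*x) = (x + 1)*(x + 2)*(x + 4)*(x^4 - 12*x^2 + 16*x) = (x - 2)*(x + 1)*(x + 2)*(x + 4)*(x^3 + 2*x^2 - 8*x) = x*(x - 2)*(x + 1)*(x + 2)*(x + 4)*(x^2 + 2*x - 8) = x*(x - 2)*(x + 1)*(x + 2)*(x + 4)^2*(x - 2)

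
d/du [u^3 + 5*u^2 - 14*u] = 3*u^2 + 10*u - 14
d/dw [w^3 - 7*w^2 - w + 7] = 3*w^2 - 14*w - 1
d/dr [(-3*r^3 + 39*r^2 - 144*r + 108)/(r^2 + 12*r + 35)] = 3*(-r^4 - 24*r^3 + 99*r^2 + 838*r - 2112)/(r^4 + 24*r^3 + 214*r^2 + 840*r + 1225)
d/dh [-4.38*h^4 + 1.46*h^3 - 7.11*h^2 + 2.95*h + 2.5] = -17.52*h^3 + 4.38*h^2 - 14.22*h + 2.95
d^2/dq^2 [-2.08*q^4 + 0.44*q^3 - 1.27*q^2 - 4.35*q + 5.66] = -24.96*q^2 + 2.64*q - 2.54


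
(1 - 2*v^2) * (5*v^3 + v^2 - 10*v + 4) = -10*v^5 - 2*v^4 + 25*v^3 - 7*v^2 - 10*v + 4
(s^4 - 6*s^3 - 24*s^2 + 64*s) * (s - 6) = s^5 - 12*s^4 + 12*s^3 + 208*s^2 - 384*s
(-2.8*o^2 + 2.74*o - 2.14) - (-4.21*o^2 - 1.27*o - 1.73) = 1.41*o^2 + 4.01*o - 0.41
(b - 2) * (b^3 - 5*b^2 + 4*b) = b^4 - 7*b^3 + 14*b^2 - 8*b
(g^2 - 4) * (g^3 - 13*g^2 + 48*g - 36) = g^5 - 13*g^4 + 44*g^3 + 16*g^2 - 192*g + 144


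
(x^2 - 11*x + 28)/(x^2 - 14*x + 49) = (x - 4)/(x - 7)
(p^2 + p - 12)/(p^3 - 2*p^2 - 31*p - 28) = (p - 3)/(p^2 - 6*p - 7)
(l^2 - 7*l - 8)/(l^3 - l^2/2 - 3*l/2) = 2*(l - 8)/(l*(2*l - 3))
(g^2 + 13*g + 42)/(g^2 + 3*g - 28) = (g + 6)/(g - 4)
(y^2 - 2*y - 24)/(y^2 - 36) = (y + 4)/(y + 6)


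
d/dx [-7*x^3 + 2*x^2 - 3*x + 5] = -21*x^2 + 4*x - 3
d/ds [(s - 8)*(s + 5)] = 2*s - 3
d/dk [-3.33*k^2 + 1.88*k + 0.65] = 1.88 - 6.66*k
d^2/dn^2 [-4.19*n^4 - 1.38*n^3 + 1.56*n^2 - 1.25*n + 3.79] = -50.28*n^2 - 8.28*n + 3.12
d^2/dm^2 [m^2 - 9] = 2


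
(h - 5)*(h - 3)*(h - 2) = h^3 - 10*h^2 + 31*h - 30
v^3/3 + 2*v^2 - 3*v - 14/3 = (v/3 + 1/3)*(v - 2)*(v + 7)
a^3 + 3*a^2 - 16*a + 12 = (a - 2)*(a - 1)*(a + 6)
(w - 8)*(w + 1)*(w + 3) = w^3 - 4*w^2 - 29*w - 24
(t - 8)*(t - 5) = t^2 - 13*t + 40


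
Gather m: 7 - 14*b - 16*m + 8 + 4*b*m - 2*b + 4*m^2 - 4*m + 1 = -16*b + 4*m^2 + m*(4*b - 20) + 16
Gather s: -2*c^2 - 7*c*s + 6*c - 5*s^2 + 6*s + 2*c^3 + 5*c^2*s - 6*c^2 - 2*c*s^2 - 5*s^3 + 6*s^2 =2*c^3 - 8*c^2 + 6*c - 5*s^3 + s^2*(1 - 2*c) + s*(5*c^2 - 7*c + 6)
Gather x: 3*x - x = 2*x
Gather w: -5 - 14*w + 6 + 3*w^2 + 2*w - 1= 3*w^2 - 12*w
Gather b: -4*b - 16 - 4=-4*b - 20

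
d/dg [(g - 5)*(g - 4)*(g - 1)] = 3*g^2 - 20*g + 29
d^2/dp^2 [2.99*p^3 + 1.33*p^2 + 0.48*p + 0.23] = 17.94*p + 2.66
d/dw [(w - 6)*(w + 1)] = 2*w - 5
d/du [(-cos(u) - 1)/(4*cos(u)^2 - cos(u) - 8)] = (4*sin(u)^2 - 8*cos(u) - 11)*sin(u)/(-4*cos(u)^2 + cos(u) + 8)^2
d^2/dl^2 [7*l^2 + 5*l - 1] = 14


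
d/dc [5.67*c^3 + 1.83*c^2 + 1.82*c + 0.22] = 17.01*c^2 + 3.66*c + 1.82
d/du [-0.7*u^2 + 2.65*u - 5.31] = 2.65 - 1.4*u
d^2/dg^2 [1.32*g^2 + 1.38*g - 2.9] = 2.64000000000000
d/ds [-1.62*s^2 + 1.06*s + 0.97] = 1.06 - 3.24*s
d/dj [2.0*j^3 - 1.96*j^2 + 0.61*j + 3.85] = 6.0*j^2 - 3.92*j + 0.61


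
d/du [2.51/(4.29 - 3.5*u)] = 8.785/(3.5*u - 4.29)^2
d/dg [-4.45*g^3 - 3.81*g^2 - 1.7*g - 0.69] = -13.35*g^2 - 7.62*g - 1.7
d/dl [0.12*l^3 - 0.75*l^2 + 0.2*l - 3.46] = 0.36*l^2 - 1.5*l + 0.2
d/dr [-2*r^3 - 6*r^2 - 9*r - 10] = -6*r^2 - 12*r - 9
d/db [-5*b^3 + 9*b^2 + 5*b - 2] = -15*b^2 + 18*b + 5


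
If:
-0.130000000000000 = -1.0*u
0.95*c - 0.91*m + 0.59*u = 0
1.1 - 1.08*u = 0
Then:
No Solution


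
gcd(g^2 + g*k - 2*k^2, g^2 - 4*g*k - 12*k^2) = g + 2*k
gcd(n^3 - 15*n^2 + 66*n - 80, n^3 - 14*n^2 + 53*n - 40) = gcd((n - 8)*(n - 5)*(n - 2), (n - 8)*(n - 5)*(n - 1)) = n^2 - 13*n + 40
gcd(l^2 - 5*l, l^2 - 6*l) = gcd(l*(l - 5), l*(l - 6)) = l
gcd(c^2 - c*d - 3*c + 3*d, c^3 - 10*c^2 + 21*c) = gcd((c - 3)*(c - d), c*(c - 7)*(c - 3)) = c - 3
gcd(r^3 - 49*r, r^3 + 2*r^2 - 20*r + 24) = 1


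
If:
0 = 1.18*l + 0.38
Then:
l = -0.32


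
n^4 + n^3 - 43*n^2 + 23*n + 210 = (n - 5)*(n - 3)*(n + 2)*(n + 7)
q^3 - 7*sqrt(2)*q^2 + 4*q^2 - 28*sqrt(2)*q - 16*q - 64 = (q + 4)*(q - 8*sqrt(2))*(q + sqrt(2))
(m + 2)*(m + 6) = m^2 + 8*m + 12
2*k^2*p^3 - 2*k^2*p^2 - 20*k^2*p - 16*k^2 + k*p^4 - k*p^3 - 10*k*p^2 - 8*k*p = (2*k + p)*(p - 4)*(p + 2)*(k*p + k)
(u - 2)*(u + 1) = u^2 - u - 2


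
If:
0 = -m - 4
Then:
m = -4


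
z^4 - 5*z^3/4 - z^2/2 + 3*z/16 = z*(z - 3/2)*(z - 1/4)*(z + 1/2)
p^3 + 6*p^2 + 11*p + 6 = (p + 1)*(p + 2)*(p + 3)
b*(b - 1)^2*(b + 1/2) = b^4 - 3*b^3/2 + b/2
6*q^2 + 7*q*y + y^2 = (q + y)*(6*q + y)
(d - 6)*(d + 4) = d^2 - 2*d - 24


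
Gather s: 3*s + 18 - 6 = 3*s + 12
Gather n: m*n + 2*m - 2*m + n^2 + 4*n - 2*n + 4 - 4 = n^2 + n*(m + 2)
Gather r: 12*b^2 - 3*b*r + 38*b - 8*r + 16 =12*b^2 + 38*b + r*(-3*b - 8) + 16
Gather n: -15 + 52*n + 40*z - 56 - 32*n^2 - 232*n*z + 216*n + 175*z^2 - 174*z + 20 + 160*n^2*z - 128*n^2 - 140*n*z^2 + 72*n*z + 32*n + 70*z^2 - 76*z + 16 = n^2*(160*z - 160) + n*(-140*z^2 - 160*z + 300) + 245*z^2 - 210*z - 35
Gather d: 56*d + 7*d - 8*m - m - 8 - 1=63*d - 9*m - 9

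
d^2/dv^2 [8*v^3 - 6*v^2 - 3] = 48*v - 12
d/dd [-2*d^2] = -4*d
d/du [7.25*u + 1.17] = 7.25000000000000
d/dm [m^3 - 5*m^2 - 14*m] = 3*m^2 - 10*m - 14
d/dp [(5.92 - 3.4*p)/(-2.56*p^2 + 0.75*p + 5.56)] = (-8.704*p^2 + 30.3104*p - 23.344)/(6.5536*p^4 - 3.84*p^3 - 27.9047*p^2 + 8.34*p + 30.9136)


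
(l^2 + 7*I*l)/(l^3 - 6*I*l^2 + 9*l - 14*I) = l*(l + 7*I)/(l^3 - 6*I*l^2 + 9*l - 14*I)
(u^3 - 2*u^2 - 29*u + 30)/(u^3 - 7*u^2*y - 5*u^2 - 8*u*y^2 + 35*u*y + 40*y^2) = (u^3 - 2*u^2 - 29*u + 30)/(u^3 - 7*u^2*y - 5*u^2 - 8*u*y^2 + 35*u*y + 40*y^2)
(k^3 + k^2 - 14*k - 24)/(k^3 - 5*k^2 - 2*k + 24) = (k + 3)/(k - 3)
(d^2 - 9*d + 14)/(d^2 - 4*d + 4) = (d - 7)/(d - 2)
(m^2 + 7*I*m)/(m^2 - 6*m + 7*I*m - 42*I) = m/(m - 6)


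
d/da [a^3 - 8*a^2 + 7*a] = 3*a^2 - 16*a + 7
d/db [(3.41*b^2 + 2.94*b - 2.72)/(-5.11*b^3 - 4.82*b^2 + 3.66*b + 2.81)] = (17.4251*b^4 + 30.0468*b^3 - 15.0462*b^2 - 7.0566*b + 18.2166)/(26.1121*b^6 + 49.2604*b^5 - 14.1728*b^4 - 64.0006*b^3 - 13.6928*b^2 + 20.5692*b + 7.8961)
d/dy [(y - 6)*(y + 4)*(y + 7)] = 3*y^2 + 10*y - 38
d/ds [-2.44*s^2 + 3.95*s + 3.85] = 3.95 - 4.88*s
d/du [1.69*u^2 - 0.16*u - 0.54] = 3.38*u - 0.16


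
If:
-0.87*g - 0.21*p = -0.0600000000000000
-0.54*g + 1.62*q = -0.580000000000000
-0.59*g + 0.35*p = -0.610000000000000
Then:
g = 0.35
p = -1.16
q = -0.24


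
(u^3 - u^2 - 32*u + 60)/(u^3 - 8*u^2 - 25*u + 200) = (u^2 + 4*u - 12)/(u^2 - 3*u - 40)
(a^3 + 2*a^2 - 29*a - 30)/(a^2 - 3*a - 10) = (a^2 + 7*a + 6)/(a + 2)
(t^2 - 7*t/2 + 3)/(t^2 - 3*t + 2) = (t - 3/2)/(t - 1)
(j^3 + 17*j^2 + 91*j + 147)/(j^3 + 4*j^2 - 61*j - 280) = (j^2 + 10*j + 21)/(j^2 - 3*j - 40)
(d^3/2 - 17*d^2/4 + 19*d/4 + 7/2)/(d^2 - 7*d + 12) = (2*d^3 - 17*d^2 + 19*d + 14)/(4*(d^2 - 7*d + 12))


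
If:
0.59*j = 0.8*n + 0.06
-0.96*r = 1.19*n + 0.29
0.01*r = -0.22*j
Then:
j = 0.01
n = -0.07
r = -0.22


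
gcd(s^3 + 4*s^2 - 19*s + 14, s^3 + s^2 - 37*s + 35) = s^2 + 6*s - 7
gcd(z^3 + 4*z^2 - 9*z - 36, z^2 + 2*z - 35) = 1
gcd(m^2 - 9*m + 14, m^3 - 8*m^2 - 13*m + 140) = m - 7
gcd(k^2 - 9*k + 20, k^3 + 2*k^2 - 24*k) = k - 4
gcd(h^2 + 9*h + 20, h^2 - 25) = h + 5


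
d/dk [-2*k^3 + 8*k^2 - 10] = 2*k*(8 - 3*k)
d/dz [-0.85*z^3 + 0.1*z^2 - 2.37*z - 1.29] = -2.55*z^2 + 0.2*z - 2.37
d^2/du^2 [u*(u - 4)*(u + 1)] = 6*u - 6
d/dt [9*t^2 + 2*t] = 18*t + 2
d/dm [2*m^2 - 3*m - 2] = 4*m - 3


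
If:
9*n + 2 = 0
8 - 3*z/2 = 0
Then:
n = -2/9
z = 16/3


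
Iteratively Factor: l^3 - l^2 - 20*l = (l - 5)*(l^2 + 4*l) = (l - 5)*(l + 4)*(l)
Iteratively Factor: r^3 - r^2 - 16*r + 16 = (r + 4)*(r^2 - 5*r + 4) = (r - 1)*(r + 4)*(r - 4)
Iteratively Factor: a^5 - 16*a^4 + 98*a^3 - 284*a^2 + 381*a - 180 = (a - 5)*(a^4 - 11*a^3 + 43*a^2 - 69*a + 36) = (a - 5)*(a - 3)*(a^3 - 8*a^2 + 19*a - 12) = (a - 5)*(a - 3)*(a - 1)*(a^2 - 7*a + 12) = (a - 5)*(a - 4)*(a - 3)*(a - 1)*(a - 3)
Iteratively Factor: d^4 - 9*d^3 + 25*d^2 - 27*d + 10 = (d - 2)*(d^3 - 7*d^2 + 11*d - 5) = (d - 5)*(d - 2)*(d^2 - 2*d + 1) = (d - 5)*(d - 2)*(d - 1)*(d - 1)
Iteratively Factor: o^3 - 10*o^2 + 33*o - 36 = (o - 3)*(o^2 - 7*o + 12) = (o - 3)^2*(o - 4)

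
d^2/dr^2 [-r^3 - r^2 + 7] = -6*r - 2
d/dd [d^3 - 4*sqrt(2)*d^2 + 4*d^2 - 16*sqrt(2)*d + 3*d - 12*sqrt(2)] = 3*d^2 - 8*sqrt(2)*d + 8*d - 16*sqrt(2) + 3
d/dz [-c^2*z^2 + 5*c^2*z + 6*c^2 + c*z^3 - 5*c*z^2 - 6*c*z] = c*(-2*c*z + 5*c + 3*z^2 - 10*z - 6)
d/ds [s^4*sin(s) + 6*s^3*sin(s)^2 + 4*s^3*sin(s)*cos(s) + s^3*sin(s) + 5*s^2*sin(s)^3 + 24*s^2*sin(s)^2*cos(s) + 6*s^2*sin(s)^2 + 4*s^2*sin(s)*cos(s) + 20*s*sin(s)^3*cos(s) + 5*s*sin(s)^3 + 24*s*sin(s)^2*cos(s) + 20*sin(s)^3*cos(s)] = s^4*cos(s) - 8*s^3*sin(s)^2 + 12*s^3*sin(s)*cos(s) + 4*s^3*sin(s) + s^3*cos(s) + 4*s^3 - 72*s^2*sin(s)^3 + 15*s^2*sin(s)^2*cos(s) + 10*s^2*sin(s)^2 + 24*s^2*sin(s)*cos(s) + 51*s^2*sin(s) + 4*s^2 - 80*s*sin(s)^4 - 62*s*sin(s)^3 + 63*s*sin(s)^2*cos(s) + 72*s*sin(s)^2 + 8*s*sin(s)*cos(s) + 48*s*sin(s) - 80*sin(s)^4 + 20*sin(s)^3*cos(s) + 5*sin(s)^3 + 24*sin(s)^2*cos(s) + 60*sin(s)^2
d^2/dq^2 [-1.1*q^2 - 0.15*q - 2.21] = -2.20000000000000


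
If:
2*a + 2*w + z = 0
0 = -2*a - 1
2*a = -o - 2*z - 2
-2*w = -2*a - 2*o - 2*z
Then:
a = -1/2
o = 7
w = 5/2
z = -4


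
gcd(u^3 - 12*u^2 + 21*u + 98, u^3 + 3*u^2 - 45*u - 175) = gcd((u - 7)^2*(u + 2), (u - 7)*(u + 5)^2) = u - 7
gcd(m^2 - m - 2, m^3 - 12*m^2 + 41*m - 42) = m - 2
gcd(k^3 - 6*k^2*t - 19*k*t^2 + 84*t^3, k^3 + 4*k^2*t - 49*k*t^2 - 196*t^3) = -k^2 + 3*k*t + 28*t^2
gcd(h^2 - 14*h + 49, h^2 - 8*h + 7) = h - 7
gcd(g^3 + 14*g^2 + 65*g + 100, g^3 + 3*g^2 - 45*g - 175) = g^2 + 10*g + 25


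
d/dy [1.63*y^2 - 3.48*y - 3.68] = 3.26*y - 3.48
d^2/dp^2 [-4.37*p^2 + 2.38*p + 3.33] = -8.74000000000000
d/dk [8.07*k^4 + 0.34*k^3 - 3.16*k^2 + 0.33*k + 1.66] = 32.28*k^3 + 1.02*k^2 - 6.32*k + 0.33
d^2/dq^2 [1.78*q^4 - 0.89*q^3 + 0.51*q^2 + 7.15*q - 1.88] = 21.36*q^2 - 5.34*q + 1.02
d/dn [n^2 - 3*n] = 2*n - 3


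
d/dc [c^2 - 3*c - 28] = 2*c - 3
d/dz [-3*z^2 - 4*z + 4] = -6*z - 4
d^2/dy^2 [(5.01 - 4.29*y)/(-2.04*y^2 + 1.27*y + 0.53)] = ((31.3374 - 52.5096*y)*(-2.04*y^2 + 1.27*y + 0.53) - (4.08*y - 1.27)*(4.29*y - 5.01)*(8.16*y - 2.54))/(-2.04*y^2 + 1.27*y + 0.53)^3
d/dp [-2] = 0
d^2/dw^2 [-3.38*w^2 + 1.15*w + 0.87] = -6.76000000000000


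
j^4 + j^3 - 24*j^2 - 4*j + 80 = (j - 4)*(j - 2)*(j + 2)*(j + 5)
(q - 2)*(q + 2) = q^2 - 4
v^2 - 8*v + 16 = (v - 4)^2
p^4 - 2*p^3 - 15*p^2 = p^2*(p - 5)*(p + 3)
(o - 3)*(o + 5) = o^2 + 2*o - 15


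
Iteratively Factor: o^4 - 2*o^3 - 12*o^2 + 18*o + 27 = (o + 3)*(o^3 - 5*o^2 + 3*o + 9) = (o + 1)*(o + 3)*(o^2 - 6*o + 9) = (o - 3)*(o + 1)*(o + 3)*(o - 3)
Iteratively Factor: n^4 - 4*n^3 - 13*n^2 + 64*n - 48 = (n - 1)*(n^3 - 3*n^2 - 16*n + 48) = (n - 1)*(n + 4)*(n^2 - 7*n + 12) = (n - 4)*(n - 1)*(n + 4)*(n - 3)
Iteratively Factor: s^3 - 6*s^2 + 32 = (s + 2)*(s^2 - 8*s + 16) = (s - 4)*(s + 2)*(s - 4)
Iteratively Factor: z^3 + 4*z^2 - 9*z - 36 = (z - 3)*(z^2 + 7*z + 12) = (z - 3)*(z + 3)*(z + 4)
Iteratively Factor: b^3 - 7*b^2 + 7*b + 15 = (b + 1)*(b^2 - 8*b + 15) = (b - 3)*(b + 1)*(b - 5)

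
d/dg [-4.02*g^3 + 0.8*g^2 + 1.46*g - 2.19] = -12.06*g^2 + 1.6*g + 1.46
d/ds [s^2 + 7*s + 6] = 2*s + 7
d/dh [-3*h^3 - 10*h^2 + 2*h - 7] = -9*h^2 - 20*h + 2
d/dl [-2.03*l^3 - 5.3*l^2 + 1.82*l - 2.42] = -6.09*l^2 - 10.6*l + 1.82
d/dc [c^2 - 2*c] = 2*c - 2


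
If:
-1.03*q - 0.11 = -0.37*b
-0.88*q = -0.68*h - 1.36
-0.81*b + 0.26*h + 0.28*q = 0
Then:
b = -1.00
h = -2.60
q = -0.46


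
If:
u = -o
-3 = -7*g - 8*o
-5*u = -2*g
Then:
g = 15/19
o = -6/19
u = 6/19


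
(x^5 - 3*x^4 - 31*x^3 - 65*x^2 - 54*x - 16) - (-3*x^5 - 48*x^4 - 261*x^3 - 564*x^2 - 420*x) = 4*x^5 + 45*x^4 + 230*x^3 + 499*x^2 + 366*x - 16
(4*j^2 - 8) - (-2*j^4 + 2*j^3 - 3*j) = 2*j^4 - 2*j^3 + 4*j^2 + 3*j - 8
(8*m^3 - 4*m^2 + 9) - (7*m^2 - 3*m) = 8*m^3 - 11*m^2 + 3*m + 9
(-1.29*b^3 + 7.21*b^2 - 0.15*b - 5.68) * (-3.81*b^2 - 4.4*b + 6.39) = 4.9149*b^5 - 21.7941*b^4 - 39.3956*b^3 + 68.3727*b^2 + 24.0335*b - 36.2952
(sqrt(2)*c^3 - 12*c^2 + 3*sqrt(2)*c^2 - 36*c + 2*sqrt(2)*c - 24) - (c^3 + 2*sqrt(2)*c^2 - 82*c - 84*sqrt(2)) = -c^3 + sqrt(2)*c^3 - 12*c^2 + sqrt(2)*c^2 + 2*sqrt(2)*c + 46*c - 24 + 84*sqrt(2)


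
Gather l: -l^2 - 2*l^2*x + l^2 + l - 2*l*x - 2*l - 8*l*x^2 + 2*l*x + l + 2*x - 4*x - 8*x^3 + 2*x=-2*l^2*x - 8*l*x^2 - 8*x^3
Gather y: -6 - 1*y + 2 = -y - 4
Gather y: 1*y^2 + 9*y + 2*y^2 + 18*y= 3*y^2 + 27*y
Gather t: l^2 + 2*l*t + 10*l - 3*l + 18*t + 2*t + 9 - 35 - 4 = l^2 + 7*l + t*(2*l + 20) - 30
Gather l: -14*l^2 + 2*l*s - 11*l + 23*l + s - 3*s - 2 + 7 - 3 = -14*l^2 + l*(2*s + 12) - 2*s + 2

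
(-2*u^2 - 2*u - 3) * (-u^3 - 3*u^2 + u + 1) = 2*u^5 + 8*u^4 + 7*u^3 + 5*u^2 - 5*u - 3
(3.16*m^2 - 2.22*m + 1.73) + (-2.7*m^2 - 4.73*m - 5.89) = 0.46*m^2 - 6.95*m - 4.16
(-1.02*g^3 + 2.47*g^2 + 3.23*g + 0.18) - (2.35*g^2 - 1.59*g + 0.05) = -1.02*g^3 + 0.12*g^2 + 4.82*g + 0.13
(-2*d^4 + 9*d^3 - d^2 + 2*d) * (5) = -10*d^4 + 45*d^3 - 5*d^2 + 10*d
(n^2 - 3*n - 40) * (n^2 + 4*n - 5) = n^4 + n^3 - 57*n^2 - 145*n + 200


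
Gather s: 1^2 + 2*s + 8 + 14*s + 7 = 16*s + 16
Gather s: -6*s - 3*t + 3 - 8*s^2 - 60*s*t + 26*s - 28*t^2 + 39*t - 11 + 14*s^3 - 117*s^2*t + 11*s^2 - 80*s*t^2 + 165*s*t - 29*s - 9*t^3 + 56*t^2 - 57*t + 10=14*s^3 + s^2*(3 - 117*t) + s*(-80*t^2 + 105*t - 9) - 9*t^3 + 28*t^2 - 21*t + 2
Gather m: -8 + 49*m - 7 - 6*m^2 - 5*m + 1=-6*m^2 + 44*m - 14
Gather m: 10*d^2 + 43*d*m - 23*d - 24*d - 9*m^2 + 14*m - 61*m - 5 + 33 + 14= 10*d^2 - 47*d - 9*m^2 + m*(43*d - 47) + 42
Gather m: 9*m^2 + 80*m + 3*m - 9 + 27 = 9*m^2 + 83*m + 18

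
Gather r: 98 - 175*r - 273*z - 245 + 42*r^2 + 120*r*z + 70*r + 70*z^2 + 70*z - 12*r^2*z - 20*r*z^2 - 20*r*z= r^2*(42 - 12*z) + r*(-20*z^2 + 100*z - 105) + 70*z^2 - 203*z - 147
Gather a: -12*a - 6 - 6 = -12*a - 12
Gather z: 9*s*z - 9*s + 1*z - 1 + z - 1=-9*s + z*(9*s + 2) - 2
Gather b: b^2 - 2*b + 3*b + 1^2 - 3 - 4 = b^2 + b - 6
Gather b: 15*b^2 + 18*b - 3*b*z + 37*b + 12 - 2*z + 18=15*b^2 + b*(55 - 3*z) - 2*z + 30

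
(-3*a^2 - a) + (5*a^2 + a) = 2*a^2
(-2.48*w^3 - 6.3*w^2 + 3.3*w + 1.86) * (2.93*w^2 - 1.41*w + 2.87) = -7.2664*w^5 - 14.9622*w^4 + 11.4344*w^3 - 17.2842*w^2 + 6.8484*w + 5.3382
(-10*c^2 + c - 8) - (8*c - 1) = -10*c^2 - 7*c - 7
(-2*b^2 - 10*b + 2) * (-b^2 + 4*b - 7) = 2*b^4 + 2*b^3 - 28*b^2 + 78*b - 14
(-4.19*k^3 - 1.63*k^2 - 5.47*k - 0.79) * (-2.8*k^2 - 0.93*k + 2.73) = 11.732*k^5 + 8.4607*k^4 + 5.3932*k^3 + 2.8492*k^2 - 14.1984*k - 2.1567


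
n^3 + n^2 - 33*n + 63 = (n - 3)^2*(n + 7)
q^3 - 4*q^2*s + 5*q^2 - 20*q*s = q*(q + 5)*(q - 4*s)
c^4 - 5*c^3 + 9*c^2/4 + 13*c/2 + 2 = (c - 4)*(c - 2)*(c + 1/2)^2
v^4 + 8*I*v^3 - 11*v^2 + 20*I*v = v*(v - I)*(v + 4*I)*(v + 5*I)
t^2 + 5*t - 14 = (t - 2)*(t + 7)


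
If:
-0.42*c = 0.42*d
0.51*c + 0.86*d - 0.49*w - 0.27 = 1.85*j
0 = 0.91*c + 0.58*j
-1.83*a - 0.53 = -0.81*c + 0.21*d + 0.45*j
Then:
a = 0.181056466302368*w - 0.189851678376269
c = 0.191962174940898*w + 0.105775075987842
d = -0.191962174940898*w - 0.105775075987842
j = -0.301182033096927*w - 0.165957446808511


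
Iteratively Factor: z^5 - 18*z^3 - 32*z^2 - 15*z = (z + 1)*(z^4 - z^3 - 17*z^2 - 15*z) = (z + 1)^2*(z^3 - 2*z^2 - 15*z) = (z - 5)*(z + 1)^2*(z^2 + 3*z) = z*(z - 5)*(z + 1)^2*(z + 3)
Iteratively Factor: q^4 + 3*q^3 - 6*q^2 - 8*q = (q - 2)*(q^3 + 5*q^2 + 4*q) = q*(q - 2)*(q^2 + 5*q + 4) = q*(q - 2)*(q + 1)*(q + 4)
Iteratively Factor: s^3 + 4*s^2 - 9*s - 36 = (s - 3)*(s^2 + 7*s + 12) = (s - 3)*(s + 3)*(s + 4)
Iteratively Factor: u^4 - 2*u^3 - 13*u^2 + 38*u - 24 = (u - 2)*(u^3 - 13*u + 12) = (u - 3)*(u - 2)*(u^2 + 3*u - 4) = (u - 3)*(u - 2)*(u - 1)*(u + 4)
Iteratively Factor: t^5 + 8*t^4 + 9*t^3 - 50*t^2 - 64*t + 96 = (t - 1)*(t^4 + 9*t^3 + 18*t^2 - 32*t - 96) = (t - 1)*(t + 3)*(t^3 + 6*t^2 - 32) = (t - 2)*(t - 1)*(t + 3)*(t^2 + 8*t + 16) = (t - 2)*(t - 1)*(t + 3)*(t + 4)*(t + 4)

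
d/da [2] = 0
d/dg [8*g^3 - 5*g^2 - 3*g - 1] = 24*g^2 - 10*g - 3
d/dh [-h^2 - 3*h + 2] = -2*h - 3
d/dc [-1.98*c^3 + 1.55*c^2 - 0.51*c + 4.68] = -5.94*c^2 + 3.1*c - 0.51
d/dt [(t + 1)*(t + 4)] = 2*t + 5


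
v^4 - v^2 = v^2*(v - 1)*(v + 1)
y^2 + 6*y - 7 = (y - 1)*(y + 7)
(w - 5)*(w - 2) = w^2 - 7*w + 10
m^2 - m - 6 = (m - 3)*(m + 2)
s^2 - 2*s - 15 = (s - 5)*(s + 3)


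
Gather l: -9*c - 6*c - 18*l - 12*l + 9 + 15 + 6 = -15*c - 30*l + 30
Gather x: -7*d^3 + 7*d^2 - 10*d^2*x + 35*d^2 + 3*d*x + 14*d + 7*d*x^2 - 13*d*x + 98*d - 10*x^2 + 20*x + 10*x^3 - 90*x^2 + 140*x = -7*d^3 + 42*d^2 + 112*d + 10*x^3 + x^2*(7*d - 100) + x*(-10*d^2 - 10*d + 160)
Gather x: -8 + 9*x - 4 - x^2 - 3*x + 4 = -x^2 + 6*x - 8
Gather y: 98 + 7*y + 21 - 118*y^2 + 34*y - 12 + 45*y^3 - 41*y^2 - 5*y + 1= 45*y^3 - 159*y^2 + 36*y + 108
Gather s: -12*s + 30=30 - 12*s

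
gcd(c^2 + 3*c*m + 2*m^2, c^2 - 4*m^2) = c + 2*m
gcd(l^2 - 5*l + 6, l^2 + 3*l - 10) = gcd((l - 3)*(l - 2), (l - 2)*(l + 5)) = l - 2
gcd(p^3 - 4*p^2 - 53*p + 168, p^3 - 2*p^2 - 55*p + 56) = p^2 - p - 56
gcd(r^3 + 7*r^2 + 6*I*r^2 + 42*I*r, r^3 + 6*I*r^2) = r^2 + 6*I*r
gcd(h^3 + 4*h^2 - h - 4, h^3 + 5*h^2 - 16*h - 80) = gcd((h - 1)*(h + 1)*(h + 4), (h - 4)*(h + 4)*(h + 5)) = h + 4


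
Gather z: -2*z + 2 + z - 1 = 1 - z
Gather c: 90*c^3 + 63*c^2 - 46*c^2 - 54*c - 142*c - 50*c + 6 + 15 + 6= 90*c^3 + 17*c^2 - 246*c + 27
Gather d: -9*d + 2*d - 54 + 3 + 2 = -7*d - 49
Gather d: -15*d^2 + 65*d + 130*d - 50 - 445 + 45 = -15*d^2 + 195*d - 450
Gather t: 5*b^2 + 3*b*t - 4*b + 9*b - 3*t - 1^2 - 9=5*b^2 + 5*b + t*(3*b - 3) - 10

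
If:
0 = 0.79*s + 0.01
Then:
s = -0.01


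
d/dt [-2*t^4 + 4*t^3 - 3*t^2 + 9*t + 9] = -8*t^3 + 12*t^2 - 6*t + 9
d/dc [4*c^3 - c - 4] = 12*c^2 - 1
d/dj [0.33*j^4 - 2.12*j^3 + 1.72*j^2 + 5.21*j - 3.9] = 1.32*j^3 - 6.36*j^2 + 3.44*j + 5.21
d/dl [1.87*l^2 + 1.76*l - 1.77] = 3.74*l + 1.76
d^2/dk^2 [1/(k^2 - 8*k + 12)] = 2*(-k^2 + 8*k + 4*(k - 4)^2 - 12)/(k^2 - 8*k + 12)^3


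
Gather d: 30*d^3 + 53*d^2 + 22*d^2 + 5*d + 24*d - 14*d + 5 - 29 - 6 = 30*d^3 + 75*d^2 + 15*d - 30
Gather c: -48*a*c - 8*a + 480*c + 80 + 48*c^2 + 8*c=-8*a + 48*c^2 + c*(488 - 48*a) + 80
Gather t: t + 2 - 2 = t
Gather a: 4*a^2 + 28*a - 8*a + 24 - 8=4*a^2 + 20*a + 16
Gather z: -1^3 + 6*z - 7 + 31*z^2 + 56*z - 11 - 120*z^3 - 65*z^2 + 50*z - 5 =-120*z^3 - 34*z^2 + 112*z - 24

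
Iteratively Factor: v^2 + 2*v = (v + 2)*(v)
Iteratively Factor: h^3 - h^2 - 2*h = (h + 1)*(h^2 - 2*h) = h*(h + 1)*(h - 2)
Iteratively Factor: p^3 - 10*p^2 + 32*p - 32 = (p - 2)*(p^2 - 8*p + 16) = (p - 4)*(p - 2)*(p - 4)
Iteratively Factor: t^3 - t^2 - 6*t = (t + 2)*(t^2 - 3*t) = (t - 3)*(t + 2)*(t)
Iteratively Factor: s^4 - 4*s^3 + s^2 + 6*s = (s - 2)*(s^3 - 2*s^2 - 3*s) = (s - 2)*(s + 1)*(s^2 - 3*s) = (s - 3)*(s - 2)*(s + 1)*(s)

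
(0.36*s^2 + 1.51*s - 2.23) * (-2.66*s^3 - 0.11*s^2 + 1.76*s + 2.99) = -0.9576*s^5 - 4.0562*s^4 + 6.3993*s^3 + 3.9793*s^2 + 0.5901*s - 6.6677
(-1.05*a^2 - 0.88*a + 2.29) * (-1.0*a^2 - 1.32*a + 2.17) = 1.05*a^4 + 2.266*a^3 - 3.4069*a^2 - 4.9324*a + 4.9693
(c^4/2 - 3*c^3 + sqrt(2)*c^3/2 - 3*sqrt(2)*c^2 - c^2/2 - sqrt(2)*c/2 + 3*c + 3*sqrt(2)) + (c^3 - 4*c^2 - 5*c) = c^4/2 - 2*c^3 + sqrt(2)*c^3/2 - 9*c^2/2 - 3*sqrt(2)*c^2 - 2*c - sqrt(2)*c/2 + 3*sqrt(2)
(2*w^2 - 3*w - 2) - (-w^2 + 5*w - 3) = 3*w^2 - 8*w + 1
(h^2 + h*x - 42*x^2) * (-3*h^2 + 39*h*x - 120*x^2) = -3*h^4 + 36*h^3*x + 45*h^2*x^2 - 1758*h*x^3 + 5040*x^4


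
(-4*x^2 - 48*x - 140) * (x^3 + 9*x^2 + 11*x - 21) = -4*x^5 - 84*x^4 - 616*x^3 - 1704*x^2 - 532*x + 2940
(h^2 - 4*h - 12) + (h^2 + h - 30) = 2*h^2 - 3*h - 42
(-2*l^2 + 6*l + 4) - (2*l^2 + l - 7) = -4*l^2 + 5*l + 11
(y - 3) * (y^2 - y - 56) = y^3 - 4*y^2 - 53*y + 168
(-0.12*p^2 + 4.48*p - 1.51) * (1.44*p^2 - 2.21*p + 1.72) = -0.1728*p^4 + 6.7164*p^3 - 12.2816*p^2 + 11.0427*p - 2.5972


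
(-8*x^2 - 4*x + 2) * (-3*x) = 24*x^3 + 12*x^2 - 6*x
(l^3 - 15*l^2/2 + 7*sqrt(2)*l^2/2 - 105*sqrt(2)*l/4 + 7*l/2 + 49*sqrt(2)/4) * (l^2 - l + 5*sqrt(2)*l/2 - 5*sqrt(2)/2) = l^5 - 17*l^4/2 + 6*sqrt(2)*l^4 - 51*sqrt(2)*l^3 + 57*l^3/2 - 609*l^2/4 + 66*sqrt(2)*l^2 - 21*sqrt(2)*l + 385*l/2 - 245/4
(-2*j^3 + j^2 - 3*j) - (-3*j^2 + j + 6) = -2*j^3 + 4*j^2 - 4*j - 6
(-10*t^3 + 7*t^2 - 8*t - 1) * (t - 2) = -10*t^4 + 27*t^3 - 22*t^2 + 15*t + 2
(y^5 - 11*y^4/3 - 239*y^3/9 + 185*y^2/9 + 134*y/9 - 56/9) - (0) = y^5 - 11*y^4/3 - 239*y^3/9 + 185*y^2/9 + 134*y/9 - 56/9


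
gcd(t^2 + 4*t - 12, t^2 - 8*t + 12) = t - 2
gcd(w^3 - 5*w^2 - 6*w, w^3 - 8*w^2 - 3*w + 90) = w - 6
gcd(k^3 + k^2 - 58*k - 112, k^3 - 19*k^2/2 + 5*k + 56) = k^2 - 6*k - 16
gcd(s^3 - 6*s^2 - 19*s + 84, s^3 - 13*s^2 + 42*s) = s - 7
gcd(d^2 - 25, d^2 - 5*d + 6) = 1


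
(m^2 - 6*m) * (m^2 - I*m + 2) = m^4 - 6*m^3 - I*m^3 + 2*m^2 + 6*I*m^2 - 12*m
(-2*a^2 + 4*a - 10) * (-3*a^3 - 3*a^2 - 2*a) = 6*a^5 - 6*a^4 + 22*a^3 + 22*a^2 + 20*a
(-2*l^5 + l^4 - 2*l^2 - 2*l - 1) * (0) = 0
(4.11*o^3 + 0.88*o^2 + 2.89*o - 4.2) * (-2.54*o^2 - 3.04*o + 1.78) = -10.4394*o^5 - 14.7296*o^4 - 2.7*o^3 + 3.4488*o^2 + 17.9122*o - 7.476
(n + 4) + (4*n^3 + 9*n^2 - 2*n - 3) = 4*n^3 + 9*n^2 - n + 1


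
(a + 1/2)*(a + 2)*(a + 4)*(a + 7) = a^4 + 27*a^3/2 + 113*a^2/2 + 81*a + 28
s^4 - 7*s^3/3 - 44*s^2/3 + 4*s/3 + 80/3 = (s - 5)*(s - 4/3)*(s + 2)^2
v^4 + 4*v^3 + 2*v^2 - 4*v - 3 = (v - 1)*(v + 1)^2*(v + 3)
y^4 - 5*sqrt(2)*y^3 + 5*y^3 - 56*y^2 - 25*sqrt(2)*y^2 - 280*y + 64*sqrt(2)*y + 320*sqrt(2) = (y + 5)*(y - 8*sqrt(2))*(y - sqrt(2))*(y + 4*sqrt(2))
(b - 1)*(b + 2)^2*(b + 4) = b^4 + 7*b^3 + 12*b^2 - 4*b - 16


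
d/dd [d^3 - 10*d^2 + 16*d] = 3*d^2 - 20*d + 16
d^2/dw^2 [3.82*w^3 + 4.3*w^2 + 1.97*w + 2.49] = 22.92*w + 8.6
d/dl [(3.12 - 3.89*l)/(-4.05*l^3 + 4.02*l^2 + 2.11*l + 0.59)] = (-31.509*l^3 + 53.5458*l^2 - 25.0848*l - 8.8783)/(16.4025*l^6 - 32.562*l^5 - 0.930600000000002*l^4 + 12.1854*l^3 + 9.1957*l^2 + 2.4898*l + 0.3481)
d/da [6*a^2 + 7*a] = 12*a + 7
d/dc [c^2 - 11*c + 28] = 2*c - 11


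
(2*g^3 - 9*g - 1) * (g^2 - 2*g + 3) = 2*g^5 - 4*g^4 - 3*g^3 + 17*g^2 - 25*g - 3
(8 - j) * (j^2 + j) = -j^3 + 7*j^2 + 8*j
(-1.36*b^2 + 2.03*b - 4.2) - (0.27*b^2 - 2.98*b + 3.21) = -1.63*b^2 + 5.01*b - 7.41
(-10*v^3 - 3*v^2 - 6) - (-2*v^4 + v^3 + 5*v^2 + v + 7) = 2*v^4 - 11*v^3 - 8*v^2 - v - 13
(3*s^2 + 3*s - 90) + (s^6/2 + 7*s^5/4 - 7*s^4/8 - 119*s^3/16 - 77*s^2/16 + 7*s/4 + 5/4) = s^6/2 + 7*s^5/4 - 7*s^4/8 - 119*s^3/16 - 29*s^2/16 + 19*s/4 - 355/4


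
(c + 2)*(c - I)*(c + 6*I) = c^3 + 2*c^2 + 5*I*c^2 + 6*c + 10*I*c + 12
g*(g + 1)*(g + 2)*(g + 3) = g^4 + 6*g^3 + 11*g^2 + 6*g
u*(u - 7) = u^2 - 7*u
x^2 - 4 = (x - 2)*(x + 2)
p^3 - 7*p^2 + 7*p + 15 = (p - 5)*(p - 3)*(p + 1)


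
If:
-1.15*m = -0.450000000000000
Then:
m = 0.39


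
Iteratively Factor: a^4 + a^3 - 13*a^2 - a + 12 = (a + 1)*(a^3 - 13*a + 12) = (a - 3)*(a + 1)*(a^2 + 3*a - 4) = (a - 3)*(a + 1)*(a + 4)*(a - 1)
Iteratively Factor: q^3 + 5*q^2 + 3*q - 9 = (q - 1)*(q^2 + 6*q + 9) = (q - 1)*(q + 3)*(q + 3)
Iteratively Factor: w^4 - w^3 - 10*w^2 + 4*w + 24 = (w + 2)*(w^3 - 3*w^2 - 4*w + 12) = (w - 3)*(w + 2)*(w^2 - 4) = (w - 3)*(w + 2)^2*(w - 2)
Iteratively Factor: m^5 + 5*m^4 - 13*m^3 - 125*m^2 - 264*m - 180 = (m + 2)*(m^4 + 3*m^3 - 19*m^2 - 87*m - 90) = (m + 2)*(m + 3)*(m^3 - 19*m - 30) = (m - 5)*(m + 2)*(m + 3)*(m^2 + 5*m + 6) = (m - 5)*(m + 2)*(m + 3)^2*(m + 2)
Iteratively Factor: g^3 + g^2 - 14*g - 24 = (g - 4)*(g^2 + 5*g + 6) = (g - 4)*(g + 3)*(g + 2)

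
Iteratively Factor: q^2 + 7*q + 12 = (q + 4)*(q + 3)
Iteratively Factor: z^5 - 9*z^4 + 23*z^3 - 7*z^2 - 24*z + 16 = (z - 4)*(z^4 - 5*z^3 + 3*z^2 + 5*z - 4) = (z - 4)*(z - 1)*(z^3 - 4*z^2 - z + 4) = (z - 4)*(z - 1)^2*(z^2 - 3*z - 4) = (z - 4)*(z - 1)^2*(z + 1)*(z - 4)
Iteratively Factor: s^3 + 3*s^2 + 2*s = (s + 2)*(s^2 + s) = (s + 1)*(s + 2)*(s)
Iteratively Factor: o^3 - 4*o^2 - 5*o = (o)*(o^2 - 4*o - 5) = o*(o + 1)*(o - 5)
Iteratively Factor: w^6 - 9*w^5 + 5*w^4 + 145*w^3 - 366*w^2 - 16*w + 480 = (w + 1)*(w^5 - 10*w^4 + 15*w^3 + 130*w^2 - 496*w + 480) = (w - 2)*(w + 1)*(w^4 - 8*w^3 - w^2 + 128*w - 240) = (w - 3)*(w - 2)*(w + 1)*(w^3 - 5*w^2 - 16*w + 80) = (w - 5)*(w - 3)*(w - 2)*(w + 1)*(w^2 - 16) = (w - 5)*(w - 3)*(w - 2)*(w + 1)*(w + 4)*(w - 4)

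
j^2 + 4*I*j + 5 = (j - I)*(j + 5*I)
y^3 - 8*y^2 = y^2*(y - 8)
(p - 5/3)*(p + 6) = p^2 + 13*p/3 - 10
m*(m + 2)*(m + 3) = m^3 + 5*m^2 + 6*m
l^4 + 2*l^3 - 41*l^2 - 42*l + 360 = (l - 5)*(l - 3)*(l + 4)*(l + 6)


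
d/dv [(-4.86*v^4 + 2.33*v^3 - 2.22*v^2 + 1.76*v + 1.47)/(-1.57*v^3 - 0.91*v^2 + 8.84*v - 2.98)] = (7.6302*v^6 + 8.8452*v^5 - 134.4929*v^4 + 104.652*v^3 - 31.9297*v^2 + 15.9066*v - 18.2396)/(2.4649*v^6 + 2.8574*v^5 - 26.9295*v^4 - 6.7316*v^3 + 83.5692*v^2 - 52.6864*v + 8.8804)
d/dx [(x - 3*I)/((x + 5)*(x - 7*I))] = ((-x + 3*I)*(x + 5) + (-x + 3*I)*(x - 7*I) + (x + 5)*(x - 7*I))/((x + 5)^2*(x - 7*I)^2)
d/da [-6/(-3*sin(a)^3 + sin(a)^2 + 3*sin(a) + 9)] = 6*(-9*sin(a)^2 + 2*sin(a) + 3)*cos(a)/(-3*sin(a)*cos(a)^2 + cos(a)^2 - 10)^2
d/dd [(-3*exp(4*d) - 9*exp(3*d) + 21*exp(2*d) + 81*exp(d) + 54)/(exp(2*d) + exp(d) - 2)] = 6*(-exp(3*d) + exp(2*d) + exp(d) - 9)*exp(d)/(exp(2*d) - 2*exp(d) + 1)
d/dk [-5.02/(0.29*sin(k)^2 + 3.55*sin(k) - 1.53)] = (2.9116*sin(k) + 17.821)*cos(k)/(0.29*sin(k)^2 + 3.55*sin(k) - 1.53)^2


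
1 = 1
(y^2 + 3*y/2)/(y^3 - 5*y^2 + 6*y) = (y + 3/2)/(y^2 - 5*y + 6)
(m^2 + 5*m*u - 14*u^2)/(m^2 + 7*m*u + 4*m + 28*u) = (m - 2*u)/(m + 4)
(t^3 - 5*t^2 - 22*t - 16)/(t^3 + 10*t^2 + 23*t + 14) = (t - 8)/(t + 7)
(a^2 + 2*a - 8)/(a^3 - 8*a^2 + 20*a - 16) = (a + 4)/(a^2 - 6*a + 8)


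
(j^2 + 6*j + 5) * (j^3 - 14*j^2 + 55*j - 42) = j^5 - 8*j^4 - 24*j^3 + 218*j^2 + 23*j - 210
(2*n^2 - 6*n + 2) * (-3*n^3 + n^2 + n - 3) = -6*n^5 + 20*n^4 - 10*n^3 - 10*n^2 + 20*n - 6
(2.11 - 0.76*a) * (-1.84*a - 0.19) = 1.3984*a^2 - 3.738*a - 0.4009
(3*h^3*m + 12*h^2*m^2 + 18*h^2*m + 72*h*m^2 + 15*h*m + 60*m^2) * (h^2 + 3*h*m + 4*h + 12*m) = 3*h^5*m + 21*h^4*m^2 + 30*h^4*m + 36*h^3*m^3 + 210*h^3*m^2 + 87*h^3*m + 360*h^2*m^3 + 609*h^2*m^2 + 60*h^2*m + 1044*h*m^3 + 420*h*m^2 + 720*m^3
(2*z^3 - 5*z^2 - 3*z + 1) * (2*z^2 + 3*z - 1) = 4*z^5 - 4*z^4 - 23*z^3 - 2*z^2 + 6*z - 1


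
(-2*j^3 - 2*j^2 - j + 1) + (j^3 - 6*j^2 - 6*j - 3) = -j^3 - 8*j^2 - 7*j - 2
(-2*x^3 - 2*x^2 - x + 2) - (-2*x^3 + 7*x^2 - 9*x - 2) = -9*x^2 + 8*x + 4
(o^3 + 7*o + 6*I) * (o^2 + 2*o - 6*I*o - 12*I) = o^5 + 2*o^4 - 6*I*o^4 + 7*o^3 - 12*I*o^3 + 14*o^2 - 36*I*o^2 + 36*o - 72*I*o + 72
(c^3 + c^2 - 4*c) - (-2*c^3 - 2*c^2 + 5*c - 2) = 3*c^3 + 3*c^2 - 9*c + 2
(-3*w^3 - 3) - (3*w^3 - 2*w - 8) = -6*w^3 + 2*w + 5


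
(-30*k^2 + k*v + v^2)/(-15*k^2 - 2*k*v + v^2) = (6*k + v)/(3*k + v)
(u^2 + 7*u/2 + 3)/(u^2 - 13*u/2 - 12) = (u + 2)/(u - 8)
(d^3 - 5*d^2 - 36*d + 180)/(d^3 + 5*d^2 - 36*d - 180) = (d - 5)/(d + 5)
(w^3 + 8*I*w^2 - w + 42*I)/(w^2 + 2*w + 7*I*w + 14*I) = (w^2 + I*w + 6)/(w + 2)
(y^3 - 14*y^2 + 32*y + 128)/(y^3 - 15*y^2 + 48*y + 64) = (y + 2)/(y + 1)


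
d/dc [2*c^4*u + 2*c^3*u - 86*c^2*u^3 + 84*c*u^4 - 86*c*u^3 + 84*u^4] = 2*u*(4*c^3 + 3*c^2 - 86*c*u^2 + 42*u^3 - 43*u^2)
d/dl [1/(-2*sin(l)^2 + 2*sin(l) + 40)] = (2*sin(l) - 1)*cos(l)/(2*(sin(l) + cos(l)^2 + 19)^2)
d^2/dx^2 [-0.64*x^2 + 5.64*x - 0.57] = -1.28000000000000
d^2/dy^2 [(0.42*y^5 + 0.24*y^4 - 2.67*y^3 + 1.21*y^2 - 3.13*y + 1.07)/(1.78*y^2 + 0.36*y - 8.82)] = (7.98436799999999*y^7 + 5.827008*y^6 - 117.11304*y^5 - 62.42832*y^4 + 535.350544*y^3 + 409.22904*y^2 - 1536.9588*y + 202.255344)/(5.639752*y^6 + 3.421872*y^5 - 83.1438*y^4 - 33.86448*y^3 + 411.9822*y^2 + 84.015792*y - 686.128968)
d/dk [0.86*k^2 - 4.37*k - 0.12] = 1.72*k - 4.37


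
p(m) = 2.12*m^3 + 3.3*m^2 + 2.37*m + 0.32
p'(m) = 6.36*m^2 + 6.6*m + 2.37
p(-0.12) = 0.08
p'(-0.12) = 1.67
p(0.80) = 5.41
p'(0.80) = 11.72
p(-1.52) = -3.10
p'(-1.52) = 7.03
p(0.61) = 3.47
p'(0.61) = 8.76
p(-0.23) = -0.08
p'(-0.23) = 1.19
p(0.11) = 0.62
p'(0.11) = 3.17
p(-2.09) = -9.57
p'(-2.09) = 16.36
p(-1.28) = -1.75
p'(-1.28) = 4.34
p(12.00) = 4167.32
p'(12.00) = 997.41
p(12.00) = 4167.32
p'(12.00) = 997.41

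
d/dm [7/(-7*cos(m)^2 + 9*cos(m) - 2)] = 7*(9 - 14*cos(m))*sin(m)/(7*cos(m)^2 - 9*cos(m) + 2)^2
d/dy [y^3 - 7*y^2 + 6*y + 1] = 3*y^2 - 14*y + 6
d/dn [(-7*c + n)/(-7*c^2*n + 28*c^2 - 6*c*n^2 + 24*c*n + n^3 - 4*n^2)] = (-c - 2*n + 4)/(c^2*n^2 - 8*c^2*n + 16*c^2 + 2*c*n^3 - 16*c*n^2 + 32*c*n + n^4 - 8*n^3 + 16*n^2)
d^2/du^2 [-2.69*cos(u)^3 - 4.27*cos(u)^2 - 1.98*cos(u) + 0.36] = 3.9975*cos(u) + 8.54*cos(2*u) + 6.0525*cos(3*u)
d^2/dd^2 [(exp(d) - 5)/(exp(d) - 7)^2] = exp(d)/(exp(d) - 7)^2 + 22*exp(2*d)/(exp(d) - 7)^4 - 70*exp(d)/(exp(d) - 7)^4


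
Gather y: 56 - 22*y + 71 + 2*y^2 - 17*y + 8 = 2*y^2 - 39*y + 135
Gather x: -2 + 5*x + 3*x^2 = 3*x^2 + 5*x - 2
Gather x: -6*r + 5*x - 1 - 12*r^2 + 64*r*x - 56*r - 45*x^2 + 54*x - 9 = -12*r^2 - 62*r - 45*x^2 + x*(64*r + 59) - 10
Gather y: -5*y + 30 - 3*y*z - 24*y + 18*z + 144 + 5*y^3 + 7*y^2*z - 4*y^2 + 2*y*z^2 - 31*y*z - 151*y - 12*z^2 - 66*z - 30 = 5*y^3 + y^2*(7*z - 4) + y*(2*z^2 - 34*z - 180) - 12*z^2 - 48*z + 144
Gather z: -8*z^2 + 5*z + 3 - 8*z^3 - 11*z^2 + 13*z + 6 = -8*z^3 - 19*z^2 + 18*z + 9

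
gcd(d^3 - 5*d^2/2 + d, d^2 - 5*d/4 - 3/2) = d - 2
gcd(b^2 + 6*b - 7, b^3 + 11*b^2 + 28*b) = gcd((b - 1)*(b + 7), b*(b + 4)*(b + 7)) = b + 7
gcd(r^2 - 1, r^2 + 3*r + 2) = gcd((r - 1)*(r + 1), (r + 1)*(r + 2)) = r + 1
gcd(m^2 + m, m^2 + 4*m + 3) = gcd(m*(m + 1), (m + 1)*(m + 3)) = m + 1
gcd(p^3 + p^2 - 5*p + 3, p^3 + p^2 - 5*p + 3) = p^3 + p^2 - 5*p + 3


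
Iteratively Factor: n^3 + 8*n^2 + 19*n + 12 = (n + 1)*(n^2 + 7*n + 12) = (n + 1)*(n + 3)*(n + 4)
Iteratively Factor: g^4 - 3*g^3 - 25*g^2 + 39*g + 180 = (g - 5)*(g^3 + 2*g^2 - 15*g - 36) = (g - 5)*(g + 3)*(g^2 - g - 12) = (g - 5)*(g - 4)*(g + 3)*(g + 3)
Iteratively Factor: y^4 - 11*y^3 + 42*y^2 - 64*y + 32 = (y - 2)*(y^3 - 9*y^2 + 24*y - 16) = (y - 4)*(y - 2)*(y^2 - 5*y + 4) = (y - 4)*(y - 2)*(y - 1)*(y - 4)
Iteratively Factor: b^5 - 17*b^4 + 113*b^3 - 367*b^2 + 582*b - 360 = (b - 3)*(b^4 - 14*b^3 + 71*b^2 - 154*b + 120) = (b - 5)*(b - 3)*(b^3 - 9*b^2 + 26*b - 24) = (b - 5)*(b - 3)*(b - 2)*(b^2 - 7*b + 12) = (b - 5)*(b - 4)*(b - 3)*(b - 2)*(b - 3)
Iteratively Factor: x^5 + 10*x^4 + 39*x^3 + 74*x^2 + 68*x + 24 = (x + 2)*(x^4 + 8*x^3 + 23*x^2 + 28*x + 12) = (x + 2)^2*(x^3 + 6*x^2 + 11*x + 6) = (x + 2)^3*(x^2 + 4*x + 3) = (x + 2)^3*(x + 3)*(x + 1)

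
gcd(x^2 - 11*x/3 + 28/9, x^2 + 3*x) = 1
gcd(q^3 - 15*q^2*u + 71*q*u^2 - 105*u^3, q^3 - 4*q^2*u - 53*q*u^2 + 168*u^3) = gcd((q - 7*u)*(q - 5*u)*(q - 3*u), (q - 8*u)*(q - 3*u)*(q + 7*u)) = q - 3*u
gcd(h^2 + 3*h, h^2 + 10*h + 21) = h + 3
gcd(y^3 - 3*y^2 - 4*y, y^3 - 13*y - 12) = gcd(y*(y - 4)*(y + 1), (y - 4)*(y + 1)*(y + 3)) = y^2 - 3*y - 4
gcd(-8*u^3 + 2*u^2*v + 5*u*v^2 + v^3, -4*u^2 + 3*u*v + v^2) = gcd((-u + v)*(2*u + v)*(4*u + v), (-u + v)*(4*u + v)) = 4*u^2 - 3*u*v - v^2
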